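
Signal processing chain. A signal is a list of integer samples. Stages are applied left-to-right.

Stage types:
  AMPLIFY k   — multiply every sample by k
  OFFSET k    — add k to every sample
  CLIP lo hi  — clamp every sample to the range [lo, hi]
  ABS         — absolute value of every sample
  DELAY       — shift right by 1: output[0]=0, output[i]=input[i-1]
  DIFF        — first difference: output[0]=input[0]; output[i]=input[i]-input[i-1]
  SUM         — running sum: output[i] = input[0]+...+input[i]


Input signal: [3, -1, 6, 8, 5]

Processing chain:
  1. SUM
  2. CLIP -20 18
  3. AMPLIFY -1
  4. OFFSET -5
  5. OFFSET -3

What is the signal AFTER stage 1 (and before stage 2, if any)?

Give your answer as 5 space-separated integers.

Answer: 3 2 8 16 21

Derivation:
Input: [3, -1, 6, 8, 5]
Stage 1 (SUM): sum[0..0]=3, sum[0..1]=2, sum[0..2]=8, sum[0..3]=16, sum[0..4]=21 -> [3, 2, 8, 16, 21]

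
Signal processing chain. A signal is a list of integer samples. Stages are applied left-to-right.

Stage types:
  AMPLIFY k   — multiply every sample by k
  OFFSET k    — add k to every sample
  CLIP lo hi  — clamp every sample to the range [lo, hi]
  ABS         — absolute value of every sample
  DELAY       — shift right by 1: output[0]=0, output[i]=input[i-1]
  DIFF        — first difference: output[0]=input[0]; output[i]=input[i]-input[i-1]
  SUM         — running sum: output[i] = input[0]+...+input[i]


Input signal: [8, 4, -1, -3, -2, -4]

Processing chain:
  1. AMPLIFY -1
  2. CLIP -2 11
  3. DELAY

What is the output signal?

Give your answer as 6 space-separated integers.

Answer: 0 -2 -2 1 3 2

Derivation:
Input: [8, 4, -1, -3, -2, -4]
Stage 1 (AMPLIFY -1): 8*-1=-8, 4*-1=-4, -1*-1=1, -3*-1=3, -2*-1=2, -4*-1=4 -> [-8, -4, 1, 3, 2, 4]
Stage 2 (CLIP -2 11): clip(-8,-2,11)=-2, clip(-4,-2,11)=-2, clip(1,-2,11)=1, clip(3,-2,11)=3, clip(2,-2,11)=2, clip(4,-2,11)=4 -> [-2, -2, 1, 3, 2, 4]
Stage 3 (DELAY): [0, -2, -2, 1, 3, 2] = [0, -2, -2, 1, 3, 2] -> [0, -2, -2, 1, 3, 2]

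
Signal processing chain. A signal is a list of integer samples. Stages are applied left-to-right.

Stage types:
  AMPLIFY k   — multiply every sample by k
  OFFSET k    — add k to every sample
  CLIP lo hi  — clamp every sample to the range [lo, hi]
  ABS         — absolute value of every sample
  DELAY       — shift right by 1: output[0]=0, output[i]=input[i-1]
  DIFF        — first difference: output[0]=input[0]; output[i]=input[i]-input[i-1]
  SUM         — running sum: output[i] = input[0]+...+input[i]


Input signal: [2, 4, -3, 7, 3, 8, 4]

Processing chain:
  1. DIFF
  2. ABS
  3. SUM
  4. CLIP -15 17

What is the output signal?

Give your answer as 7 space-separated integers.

Answer: 2 4 11 17 17 17 17

Derivation:
Input: [2, 4, -3, 7, 3, 8, 4]
Stage 1 (DIFF): s[0]=2, 4-2=2, -3-4=-7, 7--3=10, 3-7=-4, 8-3=5, 4-8=-4 -> [2, 2, -7, 10, -4, 5, -4]
Stage 2 (ABS): |2|=2, |2|=2, |-7|=7, |10|=10, |-4|=4, |5|=5, |-4|=4 -> [2, 2, 7, 10, 4, 5, 4]
Stage 3 (SUM): sum[0..0]=2, sum[0..1]=4, sum[0..2]=11, sum[0..3]=21, sum[0..4]=25, sum[0..5]=30, sum[0..6]=34 -> [2, 4, 11, 21, 25, 30, 34]
Stage 4 (CLIP -15 17): clip(2,-15,17)=2, clip(4,-15,17)=4, clip(11,-15,17)=11, clip(21,-15,17)=17, clip(25,-15,17)=17, clip(30,-15,17)=17, clip(34,-15,17)=17 -> [2, 4, 11, 17, 17, 17, 17]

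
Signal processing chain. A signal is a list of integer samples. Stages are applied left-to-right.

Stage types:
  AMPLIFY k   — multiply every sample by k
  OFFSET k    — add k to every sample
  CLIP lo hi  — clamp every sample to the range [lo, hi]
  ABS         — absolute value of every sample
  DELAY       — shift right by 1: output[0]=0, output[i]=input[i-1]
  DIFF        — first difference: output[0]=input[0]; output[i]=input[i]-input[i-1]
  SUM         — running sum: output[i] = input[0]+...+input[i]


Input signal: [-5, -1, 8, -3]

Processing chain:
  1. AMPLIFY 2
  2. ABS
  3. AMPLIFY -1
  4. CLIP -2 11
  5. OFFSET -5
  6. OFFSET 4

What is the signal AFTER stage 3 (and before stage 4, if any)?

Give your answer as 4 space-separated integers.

Answer: -10 -2 -16 -6

Derivation:
Input: [-5, -1, 8, -3]
Stage 1 (AMPLIFY 2): -5*2=-10, -1*2=-2, 8*2=16, -3*2=-6 -> [-10, -2, 16, -6]
Stage 2 (ABS): |-10|=10, |-2|=2, |16|=16, |-6|=6 -> [10, 2, 16, 6]
Stage 3 (AMPLIFY -1): 10*-1=-10, 2*-1=-2, 16*-1=-16, 6*-1=-6 -> [-10, -2, -16, -6]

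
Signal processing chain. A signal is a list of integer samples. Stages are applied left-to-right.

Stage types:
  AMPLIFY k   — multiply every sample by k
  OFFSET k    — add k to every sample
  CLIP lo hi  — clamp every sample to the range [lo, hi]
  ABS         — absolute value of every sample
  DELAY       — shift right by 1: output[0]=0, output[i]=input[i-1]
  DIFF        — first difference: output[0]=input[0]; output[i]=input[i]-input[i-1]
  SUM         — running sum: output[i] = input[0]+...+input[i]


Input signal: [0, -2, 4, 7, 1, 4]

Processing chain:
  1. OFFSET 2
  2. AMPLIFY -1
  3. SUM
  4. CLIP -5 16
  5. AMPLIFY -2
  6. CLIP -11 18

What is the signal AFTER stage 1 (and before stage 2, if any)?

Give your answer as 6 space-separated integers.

Input: [0, -2, 4, 7, 1, 4]
Stage 1 (OFFSET 2): 0+2=2, -2+2=0, 4+2=6, 7+2=9, 1+2=3, 4+2=6 -> [2, 0, 6, 9, 3, 6]

Answer: 2 0 6 9 3 6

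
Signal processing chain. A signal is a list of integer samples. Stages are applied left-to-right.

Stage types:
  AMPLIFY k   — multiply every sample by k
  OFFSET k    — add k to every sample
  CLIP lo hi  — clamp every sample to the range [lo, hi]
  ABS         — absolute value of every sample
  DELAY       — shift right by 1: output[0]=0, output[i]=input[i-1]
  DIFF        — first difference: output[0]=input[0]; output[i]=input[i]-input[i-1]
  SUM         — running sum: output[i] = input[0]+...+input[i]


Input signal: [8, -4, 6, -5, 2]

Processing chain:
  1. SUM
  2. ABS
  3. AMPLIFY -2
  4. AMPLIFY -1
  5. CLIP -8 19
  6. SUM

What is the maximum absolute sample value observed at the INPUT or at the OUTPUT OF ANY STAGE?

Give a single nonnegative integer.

Answer: 67

Derivation:
Input: [8, -4, 6, -5, 2] (max |s|=8)
Stage 1 (SUM): sum[0..0]=8, sum[0..1]=4, sum[0..2]=10, sum[0..3]=5, sum[0..4]=7 -> [8, 4, 10, 5, 7] (max |s|=10)
Stage 2 (ABS): |8|=8, |4|=4, |10|=10, |5|=5, |7|=7 -> [8, 4, 10, 5, 7] (max |s|=10)
Stage 3 (AMPLIFY -2): 8*-2=-16, 4*-2=-8, 10*-2=-20, 5*-2=-10, 7*-2=-14 -> [-16, -8, -20, -10, -14] (max |s|=20)
Stage 4 (AMPLIFY -1): -16*-1=16, -8*-1=8, -20*-1=20, -10*-1=10, -14*-1=14 -> [16, 8, 20, 10, 14] (max |s|=20)
Stage 5 (CLIP -8 19): clip(16,-8,19)=16, clip(8,-8,19)=8, clip(20,-8,19)=19, clip(10,-8,19)=10, clip(14,-8,19)=14 -> [16, 8, 19, 10, 14] (max |s|=19)
Stage 6 (SUM): sum[0..0]=16, sum[0..1]=24, sum[0..2]=43, sum[0..3]=53, sum[0..4]=67 -> [16, 24, 43, 53, 67] (max |s|=67)
Overall max amplitude: 67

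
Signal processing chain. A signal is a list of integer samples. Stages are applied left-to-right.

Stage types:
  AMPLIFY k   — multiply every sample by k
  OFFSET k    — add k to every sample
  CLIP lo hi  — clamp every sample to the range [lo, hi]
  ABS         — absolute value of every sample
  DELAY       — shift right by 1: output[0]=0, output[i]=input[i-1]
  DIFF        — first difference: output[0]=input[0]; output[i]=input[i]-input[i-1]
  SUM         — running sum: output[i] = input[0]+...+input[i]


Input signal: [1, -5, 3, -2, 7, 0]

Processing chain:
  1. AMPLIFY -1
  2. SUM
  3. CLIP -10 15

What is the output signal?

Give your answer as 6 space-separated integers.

Input: [1, -5, 3, -2, 7, 0]
Stage 1 (AMPLIFY -1): 1*-1=-1, -5*-1=5, 3*-1=-3, -2*-1=2, 7*-1=-7, 0*-1=0 -> [-1, 5, -3, 2, -7, 0]
Stage 2 (SUM): sum[0..0]=-1, sum[0..1]=4, sum[0..2]=1, sum[0..3]=3, sum[0..4]=-4, sum[0..5]=-4 -> [-1, 4, 1, 3, -4, -4]
Stage 3 (CLIP -10 15): clip(-1,-10,15)=-1, clip(4,-10,15)=4, clip(1,-10,15)=1, clip(3,-10,15)=3, clip(-4,-10,15)=-4, clip(-4,-10,15)=-4 -> [-1, 4, 1, 3, -4, -4]

Answer: -1 4 1 3 -4 -4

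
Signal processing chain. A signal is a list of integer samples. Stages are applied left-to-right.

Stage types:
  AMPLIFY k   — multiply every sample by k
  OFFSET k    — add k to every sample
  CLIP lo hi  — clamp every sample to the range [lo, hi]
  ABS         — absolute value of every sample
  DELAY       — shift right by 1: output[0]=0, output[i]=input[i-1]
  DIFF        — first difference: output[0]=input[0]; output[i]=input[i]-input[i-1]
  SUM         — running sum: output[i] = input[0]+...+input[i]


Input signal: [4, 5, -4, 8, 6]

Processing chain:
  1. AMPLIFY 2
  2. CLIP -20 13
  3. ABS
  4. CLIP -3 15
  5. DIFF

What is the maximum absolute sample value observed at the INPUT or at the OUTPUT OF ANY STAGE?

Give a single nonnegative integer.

Answer: 16

Derivation:
Input: [4, 5, -4, 8, 6] (max |s|=8)
Stage 1 (AMPLIFY 2): 4*2=8, 5*2=10, -4*2=-8, 8*2=16, 6*2=12 -> [8, 10, -8, 16, 12] (max |s|=16)
Stage 2 (CLIP -20 13): clip(8,-20,13)=8, clip(10,-20,13)=10, clip(-8,-20,13)=-8, clip(16,-20,13)=13, clip(12,-20,13)=12 -> [8, 10, -8, 13, 12] (max |s|=13)
Stage 3 (ABS): |8|=8, |10|=10, |-8|=8, |13|=13, |12|=12 -> [8, 10, 8, 13, 12] (max |s|=13)
Stage 4 (CLIP -3 15): clip(8,-3,15)=8, clip(10,-3,15)=10, clip(8,-3,15)=8, clip(13,-3,15)=13, clip(12,-3,15)=12 -> [8, 10, 8, 13, 12] (max |s|=13)
Stage 5 (DIFF): s[0]=8, 10-8=2, 8-10=-2, 13-8=5, 12-13=-1 -> [8, 2, -2, 5, -1] (max |s|=8)
Overall max amplitude: 16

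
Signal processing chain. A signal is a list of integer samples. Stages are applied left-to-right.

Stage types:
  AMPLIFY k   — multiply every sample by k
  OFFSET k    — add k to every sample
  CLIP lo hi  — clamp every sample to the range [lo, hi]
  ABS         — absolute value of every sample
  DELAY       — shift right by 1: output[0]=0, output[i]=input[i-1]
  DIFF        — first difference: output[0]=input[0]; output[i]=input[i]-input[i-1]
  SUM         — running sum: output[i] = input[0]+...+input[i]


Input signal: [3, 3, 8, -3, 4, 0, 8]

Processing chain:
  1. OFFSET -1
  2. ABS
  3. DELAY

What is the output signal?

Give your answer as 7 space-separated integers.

Input: [3, 3, 8, -3, 4, 0, 8]
Stage 1 (OFFSET -1): 3+-1=2, 3+-1=2, 8+-1=7, -3+-1=-4, 4+-1=3, 0+-1=-1, 8+-1=7 -> [2, 2, 7, -4, 3, -1, 7]
Stage 2 (ABS): |2|=2, |2|=2, |7|=7, |-4|=4, |3|=3, |-1|=1, |7|=7 -> [2, 2, 7, 4, 3, 1, 7]
Stage 3 (DELAY): [0, 2, 2, 7, 4, 3, 1] = [0, 2, 2, 7, 4, 3, 1] -> [0, 2, 2, 7, 4, 3, 1]

Answer: 0 2 2 7 4 3 1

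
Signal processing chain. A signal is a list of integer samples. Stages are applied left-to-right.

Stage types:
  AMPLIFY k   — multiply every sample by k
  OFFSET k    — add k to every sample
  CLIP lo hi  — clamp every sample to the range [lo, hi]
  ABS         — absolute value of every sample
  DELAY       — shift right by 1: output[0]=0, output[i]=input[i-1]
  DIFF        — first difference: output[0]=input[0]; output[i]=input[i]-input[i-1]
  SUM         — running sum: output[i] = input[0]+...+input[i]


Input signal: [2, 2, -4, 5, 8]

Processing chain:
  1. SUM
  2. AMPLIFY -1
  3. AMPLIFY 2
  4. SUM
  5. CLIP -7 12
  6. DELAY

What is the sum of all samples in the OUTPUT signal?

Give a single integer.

Input: [2, 2, -4, 5, 8]
Stage 1 (SUM): sum[0..0]=2, sum[0..1]=4, sum[0..2]=0, sum[0..3]=5, sum[0..4]=13 -> [2, 4, 0, 5, 13]
Stage 2 (AMPLIFY -1): 2*-1=-2, 4*-1=-4, 0*-1=0, 5*-1=-5, 13*-1=-13 -> [-2, -4, 0, -5, -13]
Stage 3 (AMPLIFY 2): -2*2=-4, -4*2=-8, 0*2=0, -5*2=-10, -13*2=-26 -> [-4, -8, 0, -10, -26]
Stage 4 (SUM): sum[0..0]=-4, sum[0..1]=-12, sum[0..2]=-12, sum[0..3]=-22, sum[0..4]=-48 -> [-4, -12, -12, -22, -48]
Stage 5 (CLIP -7 12): clip(-4,-7,12)=-4, clip(-12,-7,12)=-7, clip(-12,-7,12)=-7, clip(-22,-7,12)=-7, clip(-48,-7,12)=-7 -> [-4, -7, -7, -7, -7]
Stage 6 (DELAY): [0, -4, -7, -7, -7] = [0, -4, -7, -7, -7] -> [0, -4, -7, -7, -7]
Output sum: -25

Answer: -25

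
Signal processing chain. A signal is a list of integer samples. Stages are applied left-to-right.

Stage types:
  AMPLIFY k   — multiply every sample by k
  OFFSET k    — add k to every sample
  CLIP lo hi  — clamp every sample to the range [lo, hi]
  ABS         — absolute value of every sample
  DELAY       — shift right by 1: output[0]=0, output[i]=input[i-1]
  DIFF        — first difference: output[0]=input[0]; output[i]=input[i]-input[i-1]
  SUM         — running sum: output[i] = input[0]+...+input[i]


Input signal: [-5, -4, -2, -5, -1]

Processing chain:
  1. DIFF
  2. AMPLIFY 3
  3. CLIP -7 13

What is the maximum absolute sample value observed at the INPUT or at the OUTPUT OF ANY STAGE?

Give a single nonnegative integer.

Answer: 15

Derivation:
Input: [-5, -4, -2, -5, -1] (max |s|=5)
Stage 1 (DIFF): s[0]=-5, -4--5=1, -2--4=2, -5--2=-3, -1--5=4 -> [-5, 1, 2, -3, 4] (max |s|=5)
Stage 2 (AMPLIFY 3): -5*3=-15, 1*3=3, 2*3=6, -3*3=-9, 4*3=12 -> [-15, 3, 6, -9, 12] (max |s|=15)
Stage 3 (CLIP -7 13): clip(-15,-7,13)=-7, clip(3,-7,13)=3, clip(6,-7,13)=6, clip(-9,-7,13)=-7, clip(12,-7,13)=12 -> [-7, 3, 6, -7, 12] (max |s|=12)
Overall max amplitude: 15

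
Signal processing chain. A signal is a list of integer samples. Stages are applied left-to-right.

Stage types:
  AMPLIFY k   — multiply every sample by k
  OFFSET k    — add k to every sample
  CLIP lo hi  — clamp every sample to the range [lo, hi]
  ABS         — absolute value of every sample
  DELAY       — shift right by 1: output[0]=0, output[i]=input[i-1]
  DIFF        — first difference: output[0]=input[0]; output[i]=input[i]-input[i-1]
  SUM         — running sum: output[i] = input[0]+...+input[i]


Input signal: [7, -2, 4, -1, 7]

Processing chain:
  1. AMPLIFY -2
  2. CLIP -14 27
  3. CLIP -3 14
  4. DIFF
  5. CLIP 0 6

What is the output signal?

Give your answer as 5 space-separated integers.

Input: [7, -2, 4, -1, 7]
Stage 1 (AMPLIFY -2): 7*-2=-14, -2*-2=4, 4*-2=-8, -1*-2=2, 7*-2=-14 -> [-14, 4, -8, 2, -14]
Stage 2 (CLIP -14 27): clip(-14,-14,27)=-14, clip(4,-14,27)=4, clip(-8,-14,27)=-8, clip(2,-14,27)=2, clip(-14,-14,27)=-14 -> [-14, 4, -8, 2, -14]
Stage 3 (CLIP -3 14): clip(-14,-3,14)=-3, clip(4,-3,14)=4, clip(-8,-3,14)=-3, clip(2,-3,14)=2, clip(-14,-3,14)=-3 -> [-3, 4, -3, 2, -3]
Stage 4 (DIFF): s[0]=-3, 4--3=7, -3-4=-7, 2--3=5, -3-2=-5 -> [-3, 7, -7, 5, -5]
Stage 5 (CLIP 0 6): clip(-3,0,6)=0, clip(7,0,6)=6, clip(-7,0,6)=0, clip(5,0,6)=5, clip(-5,0,6)=0 -> [0, 6, 0, 5, 0]

Answer: 0 6 0 5 0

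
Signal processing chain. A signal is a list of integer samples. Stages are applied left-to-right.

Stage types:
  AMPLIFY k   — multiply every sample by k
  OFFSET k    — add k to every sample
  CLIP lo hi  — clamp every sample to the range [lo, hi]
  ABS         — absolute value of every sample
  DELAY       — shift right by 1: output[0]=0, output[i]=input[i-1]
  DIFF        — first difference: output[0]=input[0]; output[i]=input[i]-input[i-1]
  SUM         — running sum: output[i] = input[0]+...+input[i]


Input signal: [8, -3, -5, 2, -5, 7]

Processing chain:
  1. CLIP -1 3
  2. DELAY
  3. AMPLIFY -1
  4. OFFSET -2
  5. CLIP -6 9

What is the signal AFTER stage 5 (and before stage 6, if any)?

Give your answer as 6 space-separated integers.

Input: [8, -3, -5, 2, -5, 7]
Stage 1 (CLIP -1 3): clip(8,-1,3)=3, clip(-3,-1,3)=-1, clip(-5,-1,3)=-1, clip(2,-1,3)=2, clip(-5,-1,3)=-1, clip(7,-1,3)=3 -> [3, -1, -1, 2, -1, 3]
Stage 2 (DELAY): [0, 3, -1, -1, 2, -1] = [0, 3, -1, -1, 2, -1] -> [0, 3, -1, -1, 2, -1]
Stage 3 (AMPLIFY -1): 0*-1=0, 3*-1=-3, -1*-1=1, -1*-1=1, 2*-1=-2, -1*-1=1 -> [0, -3, 1, 1, -2, 1]
Stage 4 (OFFSET -2): 0+-2=-2, -3+-2=-5, 1+-2=-1, 1+-2=-1, -2+-2=-4, 1+-2=-1 -> [-2, -5, -1, -1, -4, -1]
Stage 5 (CLIP -6 9): clip(-2,-6,9)=-2, clip(-5,-6,9)=-5, clip(-1,-6,9)=-1, clip(-1,-6,9)=-1, clip(-4,-6,9)=-4, clip(-1,-6,9)=-1 -> [-2, -5, -1, -1, -4, -1]

Answer: -2 -5 -1 -1 -4 -1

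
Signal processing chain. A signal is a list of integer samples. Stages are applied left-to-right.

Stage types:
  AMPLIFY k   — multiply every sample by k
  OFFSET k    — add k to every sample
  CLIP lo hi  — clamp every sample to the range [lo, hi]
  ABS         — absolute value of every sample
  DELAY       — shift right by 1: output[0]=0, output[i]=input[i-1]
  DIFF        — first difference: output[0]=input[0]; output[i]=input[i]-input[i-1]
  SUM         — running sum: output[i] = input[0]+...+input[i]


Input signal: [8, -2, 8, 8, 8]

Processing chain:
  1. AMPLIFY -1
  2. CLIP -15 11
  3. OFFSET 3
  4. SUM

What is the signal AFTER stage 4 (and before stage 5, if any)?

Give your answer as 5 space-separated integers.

Answer: -5 0 -5 -10 -15

Derivation:
Input: [8, -2, 8, 8, 8]
Stage 1 (AMPLIFY -1): 8*-1=-8, -2*-1=2, 8*-1=-8, 8*-1=-8, 8*-1=-8 -> [-8, 2, -8, -8, -8]
Stage 2 (CLIP -15 11): clip(-8,-15,11)=-8, clip(2,-15,11)=2, clip(-8,-15,11)=-8, clip(-8,-15,11)=-8, clip(-8,-15,11)=-8 -> [-8, 2, -8, -8, -8]
Stage 3 (OFFSET 3): -8+3=-5, 2+3=5, -8+3=-5, -8+3=-5, -8+3=-5 -> [-5, 5, -5, -5, -5]
Stage 4 (SUM): sum[0..0]=-5, sum[0..1]=0, sum[0..2]=-5, sum[0..3]=-10, sum[0..4]=-15 -> [-5, 0, -5, -10, -15]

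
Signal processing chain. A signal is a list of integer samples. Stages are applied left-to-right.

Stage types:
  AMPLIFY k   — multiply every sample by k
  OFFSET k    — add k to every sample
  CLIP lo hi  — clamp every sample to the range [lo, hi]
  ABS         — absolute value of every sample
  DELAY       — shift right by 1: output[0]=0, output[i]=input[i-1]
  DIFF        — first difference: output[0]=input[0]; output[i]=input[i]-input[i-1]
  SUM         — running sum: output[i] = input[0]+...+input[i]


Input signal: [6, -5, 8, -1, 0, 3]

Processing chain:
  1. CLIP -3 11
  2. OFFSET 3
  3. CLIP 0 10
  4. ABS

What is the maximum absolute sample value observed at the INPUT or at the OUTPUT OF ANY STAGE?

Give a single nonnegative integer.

Answer: 11

Derivation:
Input: [6, -5, 8, -1, 0, 3] (max |s|=8)
Stage 1 (CLIP -3 11): clip(6,-3,11)=6, clip(-5,-3,11)=-3, clip(8,-3,11)=8, clip(-1,-3,11)=-1, clip(0,-3,11)=0, clip(3,-3,11)=3 -> [6, -3, 8, -1, 0, 3] (max |s|=8)
Stage 2 (OFFSET 3): 6+3=9, -3+3=0, 8+3=11, -1+3=2, 0+3=3, 3+3=6 -> [9, 0, 11, 2, 3, 6] (max |s|=11)
Stage 3 (CLIP 0 10): clip(9,0,10)=9, clip(0,0,10)=0, clip(11,0,10)=10, clip(2,0,10)=2, clip(3,0,10)=3, clip(6,0,10)=6 -> [9, 0, 10, 2, 3, 6] (max |s|=10)
Stage 4 (ABS): |9|=9, |0|=0, |10|=10, |2|=2, |3|=3, |6|=6 -> [9, 0, 10, 2, 3, 6] (max |s|=10)
Overall max amplitude: 11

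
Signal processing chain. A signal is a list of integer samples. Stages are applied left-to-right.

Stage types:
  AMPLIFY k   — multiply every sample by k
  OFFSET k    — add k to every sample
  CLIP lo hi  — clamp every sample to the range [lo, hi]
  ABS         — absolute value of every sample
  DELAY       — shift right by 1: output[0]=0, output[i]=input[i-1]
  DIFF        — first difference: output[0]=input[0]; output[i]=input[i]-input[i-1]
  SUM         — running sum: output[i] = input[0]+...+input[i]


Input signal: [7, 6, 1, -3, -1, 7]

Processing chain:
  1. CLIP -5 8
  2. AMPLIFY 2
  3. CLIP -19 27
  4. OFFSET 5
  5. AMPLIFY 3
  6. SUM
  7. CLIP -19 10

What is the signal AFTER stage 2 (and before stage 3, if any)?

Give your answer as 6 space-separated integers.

Answer: 14 12 2 -6 -2 14

Derivation:
Input: [7, 6, 1, -3, -1, 7]
Stage 1 (CLIP -5 8): clip(7,-5,8)=7, clip(6,-5,8)=6, clip(1,-5,8)=1, clip(-3,-5,8)=-3, clip(-1,-5,8)=-1, clip(7,-5,8)=7 -> [7, 6, 1, -3, -1, 7]
Stage 2 (AMPLIFY 2): 7*2=14, 6*2=12, 1*2=2, -3*2=-6, -1*2=-2, 7*2=14 -> [14, 12, 2, -6, -2, 14]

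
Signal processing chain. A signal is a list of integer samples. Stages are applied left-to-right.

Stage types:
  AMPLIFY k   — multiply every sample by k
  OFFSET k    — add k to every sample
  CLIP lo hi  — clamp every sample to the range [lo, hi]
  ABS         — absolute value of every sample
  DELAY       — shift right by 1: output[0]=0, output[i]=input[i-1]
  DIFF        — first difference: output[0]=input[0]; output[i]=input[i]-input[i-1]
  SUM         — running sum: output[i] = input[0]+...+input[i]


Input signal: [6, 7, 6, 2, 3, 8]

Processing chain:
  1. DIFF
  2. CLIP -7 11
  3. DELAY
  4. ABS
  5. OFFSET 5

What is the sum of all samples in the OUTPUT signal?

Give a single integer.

Answer: 43

Derivation:
Input: [6, 7, 6, 2, 3, 8]
Stage 1 (DIFF): s[0]=6, 7-6=1, 6-7=-1, 2-6=-4, 3-2=1, 8-3=5 -> [6, 1, -1, -4, 1, 5]
Stage 2 (CLIP -7 11): clip(6,-7,11)=6, clip(1,-7,11)=1, clip(-1,-7,11)=-1, clip(-4,-7,11)=-4, clip(1,-7,11)=1, clip(5,-7,11)=5 -> [6, 1, -1, -4, 1, 5]
Stage 3 (DELAY): [0, 6, 1, -1, -4, 1] = [0, 6, 1, -1, -4, 1] -> [0, 6, 1, -1, -4, 1]
Stage 4 (ABS): |0|=0, |6|=6, |1|=1, |-1|=1, |-4|=4, |1|=1 -> [0, 6, 1, 1, 4, 1]
Stage 5 (OFFSET 5): 0+5=5, 6+5=11, 1+5=6, 1+5=6, 4+5=9, 1+5=6 -> [5, 11, 6, 6, 9, 6]
Output sum: 43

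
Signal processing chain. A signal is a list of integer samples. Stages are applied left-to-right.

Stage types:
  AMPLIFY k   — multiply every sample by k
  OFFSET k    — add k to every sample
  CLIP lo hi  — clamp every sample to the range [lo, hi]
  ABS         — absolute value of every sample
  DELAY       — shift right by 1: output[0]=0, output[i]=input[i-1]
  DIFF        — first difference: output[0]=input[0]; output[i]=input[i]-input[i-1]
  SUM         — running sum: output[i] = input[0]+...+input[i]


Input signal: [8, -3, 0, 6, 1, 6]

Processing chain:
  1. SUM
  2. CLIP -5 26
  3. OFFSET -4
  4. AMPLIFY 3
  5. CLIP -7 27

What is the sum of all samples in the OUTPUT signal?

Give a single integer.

Answer: 90

Derivation:
Input: [8, -3, 0, 6, 1, 6]
Stage 1 (SUM): sum[0..0]=8, sum[0..1]=5, sum[0..2]=5, sum[0..3]=11, sum[0..4]=12, sum[0..5]=18 -> [8, 5, 5, 11, 12, 18]
Stage 2 (CLIP -5 26): clip(8,-5,26)=8, clip(5,-5,26)=5, clip(5,-5,26)=5, clip(11,-5,26)=11, clip(12,-5,26)=12, clip(18,-5,26)=18 -> [8, 5, 5, 11, 12, 18]
Stage 3 (OFFSET -4): 8+-4=4, 5+-4=1, 5+-4=1, 11+-4=7, 12+-4=8, 18+-4=14 -> [4, 1, 1, 7, 8, 14]
Stage 4 (AMPLIFY 3): 4*3=12, 1*3=3, 1*3=3, 7*3=21, 8*3=24, 14*3=42 -> [12, 3, 3, 21, 24, 42]
Stage 5 (CLIP -7 27): clip(12,-7,27)=12, clip(3,-7,27)=3, clip(3,-7,27)=3, clip(21,-7,27)=21, clip(24,-7,27)=24, clip(42,-7,27)=27 -> [12, 3, 3, 21, 24, 27]
Output sum: 90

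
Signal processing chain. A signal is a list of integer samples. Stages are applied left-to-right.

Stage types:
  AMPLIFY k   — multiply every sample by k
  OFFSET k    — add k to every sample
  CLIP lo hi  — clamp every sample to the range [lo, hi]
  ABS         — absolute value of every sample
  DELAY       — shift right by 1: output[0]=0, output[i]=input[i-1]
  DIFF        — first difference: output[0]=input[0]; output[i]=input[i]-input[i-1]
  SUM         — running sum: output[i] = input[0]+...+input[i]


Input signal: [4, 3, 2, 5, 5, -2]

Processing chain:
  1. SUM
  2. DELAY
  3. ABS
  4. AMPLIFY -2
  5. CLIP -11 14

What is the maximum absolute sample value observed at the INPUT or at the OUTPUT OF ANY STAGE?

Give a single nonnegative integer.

Input: [4, 3, 2, 5, 5, -2] (max |s|=5)
Stage 1 (SUM): sum[0..0]=4, sum[0..1]=7, sum[0..2]=9, sum[0..3]=14, sum[0..4]=19, sum[0..5]=17 -> [4, 7, 9, 14, 19, 17] (max |s|=19)
Stage 2 (DELAY): [0, 4, 7, 9, 14, 19] = [0, 4, 7, 9, 14, 19] -> [0, 4, 7, 9, 14, 19] (max |s|=19)
Stage 3 (ABS): |0|=0, |4|=4, |7|=7, |9|=9, |14|=14, |19|=19 -> [0, 4, 7, 9, 14, 19] (max |s|=19)
Stage 4 (AMPLIFY -2): 0*-2=0, 4*-2=-8, 7*-2=-14, 9*-2=-18, 14*-2=-28, 19*-2=-38 -> [0, -8, -14, -18, -28, -38] (max |s|=38)
Stage 5 (CLIP -11 14): clip(0,-11,14)=0, clip(-8,-11,14)=-8, clip(-14,-11,14)=-11, clip(-18,-11,14)=-11, clip(-28,-11,14)=-11, clip(-38,-11,14)=-11 -> [0, -8, -11, -11, -11, -11] (max |s|=11)
Overall max amplitude: 38

Answer: 38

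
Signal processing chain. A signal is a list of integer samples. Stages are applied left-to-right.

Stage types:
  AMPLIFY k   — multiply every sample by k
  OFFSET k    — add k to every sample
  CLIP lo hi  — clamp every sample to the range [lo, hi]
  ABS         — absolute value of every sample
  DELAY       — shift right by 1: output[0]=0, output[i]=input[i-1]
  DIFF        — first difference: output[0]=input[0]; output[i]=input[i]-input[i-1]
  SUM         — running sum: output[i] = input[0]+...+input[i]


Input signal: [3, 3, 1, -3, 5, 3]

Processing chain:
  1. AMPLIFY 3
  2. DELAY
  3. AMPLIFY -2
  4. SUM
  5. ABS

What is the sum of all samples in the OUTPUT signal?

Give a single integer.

Answer: 174

Derivation:
Input: [3, 3, 1, -3, 5, 3]
Stage 1 (AMPLIFY 3): 3*3=9, 3*3=9, 1*3=3, -3*3=-9, 5*3=15, 3*3=9 -> [9, 9, 3, -9, 15, 9]
Stage 2 (DELAY): [0, 9, 9, 3, -9, 15] = [0, 9, 9, 3, -9, 15] -> [0, 9, 9, 3, -9, 15]
Stage 3 (AMPLIFY -2): 0*-2=0, 9*-2=-18, 9*-2=-18, 3*-2=-6, -9*-2=18, 15*-2=-30 -> [0, -18, -18, -6, 18, -30]
Stage 4 (SUM): sum[0..0]=0, sum[0..1]=-18, sum[0..2]=-36, sum[0..3]=-42, sum[0..4]=-24, sum[0..5]=-54 -> [0, -18, -36, -42, -24, -54]
Stage 5 (ABS): |0|=0, |-18|=18, |-36|=36, |-42|=42, |-24|=24, |-54|=54 -> [0, 18, 36, 42, 24, 54]
Output sum: 174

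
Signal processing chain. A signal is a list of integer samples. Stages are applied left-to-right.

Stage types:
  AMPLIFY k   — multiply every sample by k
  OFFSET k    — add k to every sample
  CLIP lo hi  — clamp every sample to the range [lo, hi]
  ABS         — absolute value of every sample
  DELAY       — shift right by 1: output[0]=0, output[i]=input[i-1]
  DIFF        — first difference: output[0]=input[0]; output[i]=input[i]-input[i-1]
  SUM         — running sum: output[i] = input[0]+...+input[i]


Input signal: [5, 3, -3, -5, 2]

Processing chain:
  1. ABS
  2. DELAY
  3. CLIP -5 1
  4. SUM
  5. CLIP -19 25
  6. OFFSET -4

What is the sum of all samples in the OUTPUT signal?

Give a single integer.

Answer: -10

Derivation:
Input: [5, 3, -3, -5, 2]
Stage 1 (ABS): |5|=5, |3|=3, |-3|=3, |-5|=5, |2|=2 -> [5, 3, 3, 5, 2]
Stage 2 (DELAY): [0, 5, 3, 3, 5] = [0, 5, 3, 3, 5] -> [0, 5, 3, 3, 5]
Stage 3 (CLIP -5 1): clip(0,-5,1)=0, clip(5,-5,1)=1, clip(3,-5,1)=1, clip(3,-5,1)=1, clip(5,-5,1)=1 -> [0, 1, 1, 1, 1]
Stage 4 (SUM): sum[0..0]=0, sum[0..1]=1, sum[0..2]=2, sum[0..3]=3, sum[0..4]=4 -> [0, 1, 2, 3, 4]
Stage 5 (CLIP -19 25): clip(0,-19,25)=0, clip(1,-19,25)=1, clip(2,-19,25)=2, clip(3,-19,25)=3, clip(4,-19,25)=4 -> [0, 1, 2, 3, 4]
Stage 6 (OFFSET -4): 0+-4=-4, 1+-4=-3, 2+-4=-2, 3+-4=-1, 4+-4=0 -> [-4, -3, -2, -1, 0]
Output sum: -10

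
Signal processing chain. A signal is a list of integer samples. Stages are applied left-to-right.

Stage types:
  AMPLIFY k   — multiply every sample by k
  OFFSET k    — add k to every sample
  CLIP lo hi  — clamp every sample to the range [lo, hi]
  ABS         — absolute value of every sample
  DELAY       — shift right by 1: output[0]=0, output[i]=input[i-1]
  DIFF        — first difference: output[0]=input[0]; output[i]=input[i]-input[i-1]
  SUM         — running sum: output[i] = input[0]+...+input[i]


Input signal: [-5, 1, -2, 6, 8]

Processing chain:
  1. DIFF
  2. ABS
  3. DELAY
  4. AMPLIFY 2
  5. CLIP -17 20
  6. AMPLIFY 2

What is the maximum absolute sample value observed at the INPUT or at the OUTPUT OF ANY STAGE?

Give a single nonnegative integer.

Answer: 32

Derivation:
Input: [-5, 1, -2, 6, 8] (max |s|=8)
Stage 1 (DIFF): s[0]=-5, 1--5=6, -2-1=-3, 6--2=8, 8-6=2 -> [-5, 6, -3, 8, 2] (max |s|=8)
Stage 2 (ABS): |-5|=5, |6|=6, |-3|=3, |8|=8, |2|=2 -> [5, 6, 3, 8, 2] (max |s|=8)
Stage 3 (DELAY): [0, 5, 6, 3, 8] = [0, 5, 6, 3, 8] -> [0, 5, 6, 3, 8] (max |s|=8)
Stage 4 (AMPLIFY 2): 0*2=0, 5*2=10, 6*2=12, 3*2=6, 8*2=16 -> [0, 10, 12, 6, 16] (max |s|=16)
Stage 5 (CLIP -17 20): clip(0,-17,20)=0, clip(10,-17,20)=10, clip(12,-17,20)=12, clip(6,-17,20)=6, clip(16,-17,20)=16 -> [0, 10, 12, 6, 16] (max |s|=16)
Stage 6 (AMPLIFY 2): 0*2=0, 10*2=20, 12*2=24, 6*2=12, 16*2=32 -> [0, 20, 24, 12, 32] (max |s|=32)
Overall max amplitude: 32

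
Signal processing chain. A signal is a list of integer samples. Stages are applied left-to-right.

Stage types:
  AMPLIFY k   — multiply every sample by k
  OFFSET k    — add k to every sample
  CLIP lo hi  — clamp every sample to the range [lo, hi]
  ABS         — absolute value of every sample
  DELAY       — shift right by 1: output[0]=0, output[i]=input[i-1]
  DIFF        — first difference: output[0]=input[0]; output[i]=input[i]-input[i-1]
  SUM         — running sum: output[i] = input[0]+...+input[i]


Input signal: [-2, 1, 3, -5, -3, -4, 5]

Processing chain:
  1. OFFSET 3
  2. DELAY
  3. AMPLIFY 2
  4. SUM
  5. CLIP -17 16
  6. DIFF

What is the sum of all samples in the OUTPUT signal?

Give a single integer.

Answer: 16

Derivation:
Input: [-2, 1, 3, -5, -3, -4, 5]
Stage 1 (OFFSET 3): -2+3=1, 1+3=4, 3+3=6, -5+3=-2, -3+3=0, -4+3=-1, 5+3=8 -> [1, 4, 6, -2, 0, -1, 8]
Stage 2 (DELAY): [0, 1, 4, 6, -2, 0, -1] = [0, 1, 4, 6, -2, 0, -1] -> [0, 1, 4, 6, -2, 0, -1]
Stage 3 (AMPLIFY 2): 0*2=0, 1*2=2, 4*2=8, 6*2=12, -2*2=-4, 0*2=0, -1*2=-2 -> [0, 2, 8, 12, -4, 0, -2]
Stage 4 (SUM): sum[0..0]=0, sum[0..1]=2, sum[0..2]=10, sum[0..3]=22, sum[0..4]=18, sum[0..5]=18, sum[0..6]=16 -> [0, 2, 10, 22, 18, 18, 16]
Stage 5 (CLIP -17 16): clip(0,-17,16)=0, clip(2,-17,16)=2, clip(10,-17,16)=10, clip(22,-17,16)=16, clip(18,-17,16)=16, clip(18,-17,16)=16, clip(16,-17,16)=16 -> [0, 2, 10, 16, 16, 16, 16]
Stage 6 (DIFF): s[0]=0, 2-0=2, 10-2=8, 16-10=6, 16-16=0, 16-16=0, 16-16=0 -> [0, 2, 8, 6, 0, 0, 0]
Output sum: 16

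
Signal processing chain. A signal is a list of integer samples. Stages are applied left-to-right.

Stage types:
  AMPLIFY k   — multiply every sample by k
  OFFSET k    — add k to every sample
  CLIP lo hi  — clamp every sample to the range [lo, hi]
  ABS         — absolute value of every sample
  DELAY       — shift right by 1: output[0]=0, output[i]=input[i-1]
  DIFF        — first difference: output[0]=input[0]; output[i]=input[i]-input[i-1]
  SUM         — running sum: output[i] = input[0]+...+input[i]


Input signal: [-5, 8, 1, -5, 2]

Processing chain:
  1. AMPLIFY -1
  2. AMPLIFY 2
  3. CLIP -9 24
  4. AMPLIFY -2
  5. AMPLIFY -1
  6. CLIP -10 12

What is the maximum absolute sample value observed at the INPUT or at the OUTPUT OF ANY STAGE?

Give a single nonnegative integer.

Answer: 20

Derivation:
Input: [-5, 8, 1, -5, 2] (max |s|=8)
Stage 1 (AMPLIFY -1): -5*-1=5, 8*-1=-8, 1*-1=-1, -5*-1=5, 2*-1=-2 -> [5, -8, -1, 5, -2] (max |s|=8)
Stage 2 (AMPLIFY 2): 5*2=10, -8*2=-16, -1*2=-2, 5*2=10, -2*2=-4 -> [10, -16, -2, 10, -4] (max |s|=16)
Stage 3 (CLIP -9 24): clip(10,-9,24)=10, clip(-16,-9,24)=-9, clip(-2,-9,24)=-2, clip(10,-9,24)=10, clip(-4,-9,24)=-4 -> [10, -9, -2, 10, -4] (max |s|=10)
Stage 4 (AMPLIFY -2): 10*-2=-20, -9*-2=18, -2*-2=4, 10*-2=-20, -4*-2=8 -> [-20, 18, 4, -20, 8] (max |s|=20)
Stage 5 (AMPLIFY -1): -20*-1=20, 18*-1=-18, 4*-1=-4, -20*-1=20, 8*-1=-8 -> [20, -18, -4, 20, -8] (max |s|=20)
Stage 6 (CLIP -10 12): clip(20,-10,12)=12, clip(-18,-10,12)=-10, clip(-4,-10,12)=-4, clip(20,-10,12)=12, clip(-8,-10,12)=-8 -> [12, -10, -4, 12, -8] (max |s|=12)
Overall max amplitude: 20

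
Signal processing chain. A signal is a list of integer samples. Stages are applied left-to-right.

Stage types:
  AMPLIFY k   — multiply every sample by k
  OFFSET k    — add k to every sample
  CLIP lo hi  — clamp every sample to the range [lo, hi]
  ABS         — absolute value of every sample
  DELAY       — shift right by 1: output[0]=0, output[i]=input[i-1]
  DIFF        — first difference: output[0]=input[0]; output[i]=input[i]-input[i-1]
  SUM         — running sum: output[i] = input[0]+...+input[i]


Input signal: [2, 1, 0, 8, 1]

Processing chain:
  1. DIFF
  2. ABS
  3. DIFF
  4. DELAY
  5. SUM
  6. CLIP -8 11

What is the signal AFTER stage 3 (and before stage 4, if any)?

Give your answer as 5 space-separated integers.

Answer: 2 -1 0 7 -1

Derivation:
Input: [2, 1, 0, 8, 1]
Stage 1 (DIFF): s[0]=2, 1-2=-1, 0-1=-1, 8-0=8, 1-8=-7 -> [2, -1, -1, 8, -7]
Stage 2 (ABS): |2|=2, |-1|=1, |-1|=1, |8|=8, |-7|=7 -> [2, 1, 1, 8, 7]
Stage 3 (DIFF): s[0]=2, 1-2=-1, 1-1=0, 8-1=7, 7-8=-1 -> [2, -1, 0, 7, -1]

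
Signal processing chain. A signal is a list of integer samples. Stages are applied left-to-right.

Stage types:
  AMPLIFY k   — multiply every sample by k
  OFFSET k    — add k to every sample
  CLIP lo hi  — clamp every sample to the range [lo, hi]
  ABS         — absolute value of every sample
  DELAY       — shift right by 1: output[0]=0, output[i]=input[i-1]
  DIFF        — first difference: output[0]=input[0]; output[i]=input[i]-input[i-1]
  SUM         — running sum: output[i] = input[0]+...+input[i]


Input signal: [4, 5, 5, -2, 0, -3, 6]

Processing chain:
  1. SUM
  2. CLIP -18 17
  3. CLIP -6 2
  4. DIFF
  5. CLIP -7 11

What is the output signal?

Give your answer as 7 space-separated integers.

Input: [4, 5, 5, -2, 0, -3, 6]
Stage 1 (SUM): sum[0..0]=4, sum[0..1]=9, sum[0..2]=14, sum[0..3]=12, sum[0..4]=12, sum[0..5]=9, sum[0..6]=15 -> [4, 9, 14, 12, 12, 9, 15]
Stage 2 (CLIP -18 17): clip(4,-18,17)=4, clip(9,-18,17)=9, clip(14,-18,17)=14, clip(12,-18,17)=12, clip(12,-18,17)=12, clip(9,-18,17)=9, clip(15,-18,17)=15 -> [4, 9, 14, 12, 12, 9, 15]
Stage 3 (CLIP -6 2): clip(4,-6,2)=2, clip(9,-6,2)=2, clip(14,-6,2)=2, clip(12,-6,2)=2, clip(12,-6,2)=2, clip(9,-6,2)=2, clip(15,-6,2)=2 -> [2, 2, 2, 2, 2, 2, 2]
Stage 4 (DIFF): s[0]=2, 2-2=0, 2-2=0, 2-2=0, 2-2=0, 2-2=0, 2-2=0 -> [2, 0, 0, 0, 0, 0, 0]
Stage 5 (CLIP -7 11): clip(2,-7,11)=2, clip(0,-7,11)=0, clip(0,-7,11)=0, clip(0,-7,11)=0, clip(0,-7,11)=0, clip(0,-7,11)=0, clip(0,-7,11)=0 -> [2, 0, 0, 0, 0, 0, 0]

Answer: 2 0 0 0 0 0 0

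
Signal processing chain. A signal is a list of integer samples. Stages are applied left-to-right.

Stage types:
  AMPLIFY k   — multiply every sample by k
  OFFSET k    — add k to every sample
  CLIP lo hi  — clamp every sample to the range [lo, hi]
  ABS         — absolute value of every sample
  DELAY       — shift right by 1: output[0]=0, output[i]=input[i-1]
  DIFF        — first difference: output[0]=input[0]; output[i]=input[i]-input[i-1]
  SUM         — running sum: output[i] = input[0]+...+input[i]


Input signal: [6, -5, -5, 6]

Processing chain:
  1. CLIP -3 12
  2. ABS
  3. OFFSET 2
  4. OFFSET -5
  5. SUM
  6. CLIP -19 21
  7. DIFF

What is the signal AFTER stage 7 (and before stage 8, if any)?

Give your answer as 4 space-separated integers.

Answer: 3 0 0 3

Derivation:
Input: [6, -5, -5, 6]
Stage 1 (CLIP -3 12): clip(6,-3,12)=6, clip(-5,-3,12)=-3, clip(-5,-3,12)=-3, clip(6,-3,12)=6 -> [6, -3, -3, 6]
Stage 2 (ABS): |6|=6, |-3|=3, |-3|=3, |6|=6 -> [6, 3, 3, 6]
Stage 3 (OFFSET 2): 6+2=8, 3+2=5, 3+2=5, 6+2=8 -> [8, 5, 5, 8]
Stage 4 (OFFSET -5): 8+-5=3, 5+-5=0, 5+-5=0, 8+-5=3 -> [3, 0, 0, 3]
Stage 5 (SUM): sum[0..0]=3, sum[0..1]=3, sum[0..2]=3, sum[0..3]=6 -> [3, 3, 3, 6]
Stage 6 (CLIP -19 21): clip(3,-19,21)=3, clip(3,-19,21)=3, clip(3,-19,21)=3, clip(6,-19,21)=6 -> [3, 3, 3, 6]
Stage 7 (DIFF): s[0]=3, 3-3=0, 3-3=0, 6-3=3 -> [3, 0, 0, 3]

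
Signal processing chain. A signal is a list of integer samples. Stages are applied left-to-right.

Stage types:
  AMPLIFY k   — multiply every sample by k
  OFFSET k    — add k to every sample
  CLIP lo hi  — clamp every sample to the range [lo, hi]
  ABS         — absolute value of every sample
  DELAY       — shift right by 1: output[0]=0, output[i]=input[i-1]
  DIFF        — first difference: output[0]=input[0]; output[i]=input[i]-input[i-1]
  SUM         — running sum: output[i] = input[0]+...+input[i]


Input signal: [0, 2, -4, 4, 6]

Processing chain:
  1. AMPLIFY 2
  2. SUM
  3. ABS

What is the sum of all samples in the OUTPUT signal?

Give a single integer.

Answer: 28

Derivation:
Input: [0, 2, -4, 4, 6]
Stage 1 (AMPLIFY 2): 0*2=0, 2*2=4, -4*2=-8, 4*2=8, 6*2=12 -> [0, 4, -8, 8, 12]
Stage 2 (SUM): sum[0..0]=0, sum[0..1]=4, sum[0..2]=-4, sum[0..3]=4, sum[0..4]=16 -> [0, 4, -4, 4, 16]
Stage 3 (ABS): |0|=0, |4|=4, |-4|=4, |4|=4, |16|=16 -> [0, 4, 4, 4, 16]
Output sum: 28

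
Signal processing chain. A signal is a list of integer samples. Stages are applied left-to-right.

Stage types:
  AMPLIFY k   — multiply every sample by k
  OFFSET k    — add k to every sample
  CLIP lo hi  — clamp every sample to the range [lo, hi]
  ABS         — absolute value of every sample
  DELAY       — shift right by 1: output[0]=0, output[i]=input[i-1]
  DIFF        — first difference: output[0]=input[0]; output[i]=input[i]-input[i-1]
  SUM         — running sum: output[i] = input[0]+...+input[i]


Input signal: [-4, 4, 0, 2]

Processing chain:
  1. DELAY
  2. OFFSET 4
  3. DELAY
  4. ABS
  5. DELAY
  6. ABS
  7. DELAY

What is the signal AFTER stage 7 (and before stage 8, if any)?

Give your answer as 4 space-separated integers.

Input: [-4, 4, 0, 2]
Stage 1 (DELAY): [0, -4, 4, 0] = [0, -4, 4, 0] -> [0, -4, 4, 0]
Stage 2 (OFFSET 4): 0+4=4, -4+4=0, 4+4=8, 0+4=4 -> [4, 0, 8, 4]
Stage 3 (DELAY): [0, 4, 0, 8] = [0, 4, 0, 8] -> [0, 4, 0, 8]
Stage 4 (ABS): |0|=0, |4|=4, |0|=0, |8|=8 -> [0, 4, 0, 8]
Stage 5 (DELAY): [0, 0, 4, 0] = [0, 0, 4, 0] -> [0, 0, 4, 0]
Stage 6 (ABS): |0|=0, |0|=0, |4|=4, |0|=0 -> [0, 0, 4, 0]
Stage 7 (DELAY): [0, 0, 0, 4] = [0, 0, 0, 4] -> [0, 0, 0, 4]

Answer: 0 0 0 4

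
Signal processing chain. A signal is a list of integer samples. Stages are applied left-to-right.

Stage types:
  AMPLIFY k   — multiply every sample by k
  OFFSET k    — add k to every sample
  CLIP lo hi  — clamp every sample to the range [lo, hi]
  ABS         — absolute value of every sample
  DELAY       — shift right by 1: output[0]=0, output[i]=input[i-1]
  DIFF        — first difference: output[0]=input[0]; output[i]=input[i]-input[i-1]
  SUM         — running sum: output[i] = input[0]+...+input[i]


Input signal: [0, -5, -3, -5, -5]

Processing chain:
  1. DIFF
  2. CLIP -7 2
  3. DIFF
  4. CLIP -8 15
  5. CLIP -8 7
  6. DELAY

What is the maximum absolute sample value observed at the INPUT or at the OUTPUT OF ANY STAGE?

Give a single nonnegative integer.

Input: [0, -5, -3, -5, -5] (max |s|=5)
Stage 1 (DIFF): s[0]=0, -5-0=-5, -3--5=2, -5--3=-2, -5--5=0 -> [0, -5, 2, -2, 0] (max |s|=5)
Stage 2 (CLIP -7 2): clip(0,-7,2)=0, clip(-5,-7,2)=-5, clip(2,-7,2)=2, clip(-2,-7,2)=-2, clip(0,-7,2)=0 -> [0, -5, 2, -2, 0] (max |s|=5)
Stage 3 (DIFF): s[0]=0, -5-0=-5, 2--5=7, -2-2=-4, 0--2=2 -> [0, -5, 7, -4, 2] (max |s|=7)
Stage 4 (CLIP -8 15): clip(0,-8,15)=0, clip(-5,-8,15)=-5, clip(7,-8,15)=7, clip(-4,-8,15)=-4, clip(2,-8,15)=2 -> [0, -5, 7, -4, 2] (max |s|=7)
Stage 5 (CLIP -8 7): clip(0,-8,7)=0, clip(-5,-8,7)=-5, clip(7,-8,7)=7, clip(-4,-8,7)=-4, clip(2,-8,7)=2 -> [0, -5, 7, -4, 2] (max |s|=7)
Stage 6 (DELAY): [0, 0, -5, 7, -4] = [0, 0, -5, 7, -4] -> [0, 0, -5, 7, -4] (max |s|=7)
Overall max amplitude: 7

Answer: 7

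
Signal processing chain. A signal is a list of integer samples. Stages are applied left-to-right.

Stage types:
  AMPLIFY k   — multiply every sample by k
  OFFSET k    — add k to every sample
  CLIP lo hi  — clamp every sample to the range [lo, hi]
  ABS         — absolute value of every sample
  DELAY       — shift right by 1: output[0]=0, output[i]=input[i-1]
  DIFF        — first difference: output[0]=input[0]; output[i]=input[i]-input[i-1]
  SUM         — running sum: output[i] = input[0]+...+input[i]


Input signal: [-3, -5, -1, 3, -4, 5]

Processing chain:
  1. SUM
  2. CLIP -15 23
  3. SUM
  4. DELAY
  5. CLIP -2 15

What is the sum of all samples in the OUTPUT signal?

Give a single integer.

Input: [-3, -5, -1, 3, -4, 5]
Stage 1 (SUM): sum[0..0]=-3, sum[0..1]=-8, sum[0..2]=-9, sum[0..3]=-6, sum[0..4]=-10, sum[0..5]=-5 -> [-3, -8, -9, -6, -10, -5]
Stage 2 (CLIP -15 23): clip(-3,-15,23)=-3, clip(-8,-15,23)=-8, clip(-9,-15,23)=-9, clip(-6,-15,23)=-6, clip(-10,-15,23)=-10, clip(-5,-15,23)=-5 -> [-3, -8, -9, -6, -10, -5]
Stage 3 (SUM): sum[0..0]=-3, sum[0..1]=-11, sum[0..2]=-20, sum[0..3]=-26, sum[0..4]=-36, sum[0..5]=-41 -> [-3, -11, -20, -26, -36, -41]
Stage 4 (DELAY): [0, -3, -11, -20, -26, -36] = [0, -3, -11, -20, -26, -36] -> [0, -3, -11, -20, -26, -36]
Stage 5 (CLIP -2 15): clip(0,-2,15)=0, clip(-3,-2,15)=-2, clip(-11,-2,15)=-2, clip(-20,-2,15)=-2, clip(-26,-2,15)=-2, clip(-36,-2,15)=-2 -> [0, -2, -2, -2, -2, -2]
Output sum: -10

Answer: -10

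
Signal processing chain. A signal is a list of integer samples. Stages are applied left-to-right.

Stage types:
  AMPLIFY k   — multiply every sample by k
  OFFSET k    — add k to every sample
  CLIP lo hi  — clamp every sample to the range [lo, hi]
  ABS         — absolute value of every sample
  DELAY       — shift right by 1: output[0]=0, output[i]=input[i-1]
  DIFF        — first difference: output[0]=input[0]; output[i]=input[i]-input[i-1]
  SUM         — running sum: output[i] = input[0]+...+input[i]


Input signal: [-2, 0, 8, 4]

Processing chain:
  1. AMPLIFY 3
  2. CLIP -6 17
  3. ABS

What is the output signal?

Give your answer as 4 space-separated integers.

Input: [-2, 0, 8, 4]
Stage 1 (AMPLIFY 3): -2*3=-6, 0*3=0, 8*3=24, 4*3=12 -> [-6, 0, 24, 12]
Stage 2 (CLIP -6 17): clip(-6,-6,17)=-6, clip(0,-6,17)=0, clip(24,-6,17)=17, clip(12,-6,17)=12 -> [-6, 0, 17, 12]
Stage 3 (ABS): |-6|=6, |0|=0, |17|=17, |12|=12 -> [6, 0, 17, 12]

Answer: 6 0 17 12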